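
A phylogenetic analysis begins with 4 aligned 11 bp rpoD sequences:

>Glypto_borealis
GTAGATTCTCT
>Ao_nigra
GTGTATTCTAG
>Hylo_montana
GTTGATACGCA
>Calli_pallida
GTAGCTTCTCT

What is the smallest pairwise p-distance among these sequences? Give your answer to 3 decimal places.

Pairwise Hamming distances:
  Glypto_borealis vs Ao_nigra: 4
  Glypto_borealis vs Hylo_montana: 4
  Glypto_borealis vs Calli_pallida: 1
  Ao_nigra vs Hylo_montana: 6
  Ao_nigra vs Calli_pallida: 5
  Hylo_montana vs Calli_pallida: 5
The smallest is 1 mismatch, between Glypto_borealis and Calli_pallida; p = 1/11 = 0.091.

0.091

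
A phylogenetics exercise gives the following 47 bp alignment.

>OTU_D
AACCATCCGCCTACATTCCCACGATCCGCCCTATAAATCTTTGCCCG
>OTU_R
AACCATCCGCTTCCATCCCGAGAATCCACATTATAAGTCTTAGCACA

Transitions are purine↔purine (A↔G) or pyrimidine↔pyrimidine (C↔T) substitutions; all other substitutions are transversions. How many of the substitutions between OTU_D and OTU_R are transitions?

7

The sequences differ at positions 11 (C/T, transition), 13 (A/C, transversion), 17 (T/C, transition), 20 (C/G, transversion), 22 (C/G, transversion), 23 (G/A, transition), 28 (G/A, transition), 30 (C/A, transversion), 31 (C/T, transition), 37 (A/G, transition), 42 (T/A, transversion), 45 (C/A, transversion), 47 (G/A, transition).
Of the 13 differences, 7 transitions and 6 transversions, so the answer is 7.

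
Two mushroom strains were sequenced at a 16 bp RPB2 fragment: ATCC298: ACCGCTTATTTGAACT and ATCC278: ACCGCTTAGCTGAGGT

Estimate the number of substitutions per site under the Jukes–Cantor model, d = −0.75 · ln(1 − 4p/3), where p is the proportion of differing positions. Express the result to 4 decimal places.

Mismatches occur at site 9 (T↔G), site 10 (T↔C), site 14 (A↔G), site 15 (C↔G).
p = 4/16 = 0.250000.
d = −0.75 · ln(1 − (4/3)·0.250000) = −0.75 · ln(0.666667) = −0.75 · (-0.405465) = 0.3041.

0.3041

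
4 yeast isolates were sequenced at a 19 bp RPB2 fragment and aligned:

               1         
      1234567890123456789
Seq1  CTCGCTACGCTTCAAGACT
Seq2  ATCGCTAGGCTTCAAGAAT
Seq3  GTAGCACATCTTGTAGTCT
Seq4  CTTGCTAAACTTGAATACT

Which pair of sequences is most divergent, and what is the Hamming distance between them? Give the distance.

Pairwise Hamming distances:
  Seq1 vs Seq2: 3
  Seq1 vs Seq3: 9
  Seq1 vs Seq4: 5
  Seq2 vs Seq3: 10
  Seq2 vs Seq4: 7
  Seq3 vs Seq4: 8
The largest is 10, between Seq2 and Seq3.

10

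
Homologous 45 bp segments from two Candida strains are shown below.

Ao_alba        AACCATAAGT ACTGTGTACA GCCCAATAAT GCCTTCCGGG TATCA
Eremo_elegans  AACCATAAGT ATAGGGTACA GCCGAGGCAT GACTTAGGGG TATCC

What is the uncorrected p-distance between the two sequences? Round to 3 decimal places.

Differing sites — 12:C/T; 13:T/A; 15:T/G; 24:C/G; 26:A/G; 27:T/G; 28:A/C; 32:C/A; 36:C/A; 37:C/G; 45:A/C.
There are 11 differences over 45 sites, so p = 11/45 = 0.244.

0.244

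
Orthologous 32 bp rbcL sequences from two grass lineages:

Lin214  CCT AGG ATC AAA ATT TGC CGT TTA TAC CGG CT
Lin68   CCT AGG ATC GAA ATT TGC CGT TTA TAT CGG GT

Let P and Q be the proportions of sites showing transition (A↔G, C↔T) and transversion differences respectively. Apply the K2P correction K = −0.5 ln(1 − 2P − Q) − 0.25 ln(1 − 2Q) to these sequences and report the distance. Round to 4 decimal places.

0.1011

Mismatches occur at site 10 (A→G, transition), site 27 (C→T, transition), site 31 (C→G, transversion).
Of the 3 differences, 2 transitions and 1 transversion over 32 sites: P = 2/32 = 0.062500, Q = 1/32 = 0.031250.
d = −0.5·ln(0.843750) − 0.25·ln(0.937500) = −0.5·(-0.169899) − 0.25·(-0.064539) = 0.1011.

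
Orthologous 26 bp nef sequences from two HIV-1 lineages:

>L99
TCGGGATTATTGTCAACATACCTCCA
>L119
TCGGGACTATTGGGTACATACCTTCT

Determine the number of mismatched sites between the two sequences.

6

The sequences differ at positions 7 (T/C), 13 (T/G), 14 (C/G), 15 (A/T), 24 (C/T), 26 (A/T).
That gives 6 mismatches out of 26 aligned sites, so the Hamming distance is 6.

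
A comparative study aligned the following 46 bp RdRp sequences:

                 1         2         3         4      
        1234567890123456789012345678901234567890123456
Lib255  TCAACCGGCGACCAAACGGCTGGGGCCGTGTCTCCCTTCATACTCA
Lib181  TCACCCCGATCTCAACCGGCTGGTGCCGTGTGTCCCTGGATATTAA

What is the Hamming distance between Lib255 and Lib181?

13

Differing sites — 4:A/C; 7:G/C; 9:C/A; 10:G/T; 11:A/C; 12:C/T; 16:A/C; 24:G/T; 32:C/G; 38:T/G; 39:C/G; 43:C/T; 45:C/A.
That gives 13 mismatches out of 46 aligned sites, so the Hamming distance is 13.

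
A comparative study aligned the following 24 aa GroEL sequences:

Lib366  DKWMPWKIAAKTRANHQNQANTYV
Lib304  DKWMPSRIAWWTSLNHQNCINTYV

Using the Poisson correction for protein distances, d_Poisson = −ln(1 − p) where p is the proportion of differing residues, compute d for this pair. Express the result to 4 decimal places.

0.4055

Mismatches occur at site 6 (W↔S), site 7 (K↔R), site 10 (A↔W), site 11 (K↔W), site 13 (R↔S), site 14 (A↔L), site 19 (Q↔C), site 20 (A↔I).
p = 8/24 = 0.333333.
d = −ln(1 − 0.333333) = −ln(0.666667) = 0.4055.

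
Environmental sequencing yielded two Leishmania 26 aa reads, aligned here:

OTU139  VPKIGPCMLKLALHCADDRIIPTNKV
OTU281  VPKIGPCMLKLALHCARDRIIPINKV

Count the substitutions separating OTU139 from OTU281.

2

Differing sites — 17:D/R; 23:T/I.
That gives 2 mismatches out of 26 aligned sites, so the Hamming distance is 2.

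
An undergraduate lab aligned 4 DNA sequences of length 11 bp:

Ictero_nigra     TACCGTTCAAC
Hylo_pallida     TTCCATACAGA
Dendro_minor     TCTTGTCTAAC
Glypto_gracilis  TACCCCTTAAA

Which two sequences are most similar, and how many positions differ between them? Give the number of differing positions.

4

Pairwise Hamming distances:
  Ictero_nigra vs Hylo_pallida: 5
  Ictero_nigra vs Dendro_minor: 5
  Ictero_nigra vs Glypto_gracilis: 4
  Hylo_pallida vs Dendro_minor: 8
  Hylo_pallida vs Glypto_gracilis: 6
  Dendro_minor vs Glypto_gracilis: 7
The smallest is 4, between Ictero_nigra and Glypto_gracilis.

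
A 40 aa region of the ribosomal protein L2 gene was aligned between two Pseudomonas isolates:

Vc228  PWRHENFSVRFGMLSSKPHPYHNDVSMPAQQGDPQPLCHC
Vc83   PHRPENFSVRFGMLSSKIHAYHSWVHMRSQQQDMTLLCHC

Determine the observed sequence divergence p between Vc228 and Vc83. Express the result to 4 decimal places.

Differing sites — 2:W/H; 4:H/P; 18:P/I; 20:P/A; 23:N/S; 24:D/W; 26:S/H; 28:P/R; 29:A/S; 32:G/Q; 34:P/M; 35:Q/T; 36:P/L.
There are 13 differences over 40 sites, so p = 13/40 = 0.3250.

0.3250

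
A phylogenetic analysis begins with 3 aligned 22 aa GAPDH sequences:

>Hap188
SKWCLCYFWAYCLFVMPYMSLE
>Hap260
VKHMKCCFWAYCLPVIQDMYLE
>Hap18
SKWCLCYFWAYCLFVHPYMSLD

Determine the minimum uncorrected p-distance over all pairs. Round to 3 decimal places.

0.091

Pairwise Hamming distances:
  Hap188 vs Hap260: 10
  Hap188 vs Hap18: 2
  Hap260 vs Hap18: 11
The smallest is 2 mismatches, between Hap188 and Hap18; p = 2/22 = 0.091.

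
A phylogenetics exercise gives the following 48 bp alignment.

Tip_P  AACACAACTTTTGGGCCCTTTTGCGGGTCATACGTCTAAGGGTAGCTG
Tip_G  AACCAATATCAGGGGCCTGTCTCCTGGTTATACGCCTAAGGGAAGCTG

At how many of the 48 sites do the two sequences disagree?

The sequences differ at positions 4 (A/C), 5 (C/A), 7 (A/T), 8 (C/A), 10 (T/C), 11 (T/A), 12 (T/G), 18 (C/T), 19 (T/G), 21 (T/C), 23 (G/C), 25 (G/T), 29 (C/T), 35 (T/C), 43 (T/A).
That gives 15 mismatches out of 48 aligned sites, so the Hamming distance is 15.

15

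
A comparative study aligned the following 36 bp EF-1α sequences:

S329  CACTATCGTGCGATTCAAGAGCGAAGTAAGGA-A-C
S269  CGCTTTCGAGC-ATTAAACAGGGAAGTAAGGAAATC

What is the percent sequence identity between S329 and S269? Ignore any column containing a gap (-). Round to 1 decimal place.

81.8%

Excluding the 3 gap columns leaves 33 comparable sites.
The sequences differ at positions 2 (A/G), 5 (A/T), 9 (T/A), 16 (C/A), 19 (G/C), 22 (C/G).
27 of the 33 comparable sites match, so the percent identity is 27/33 × 100 = 81.8%.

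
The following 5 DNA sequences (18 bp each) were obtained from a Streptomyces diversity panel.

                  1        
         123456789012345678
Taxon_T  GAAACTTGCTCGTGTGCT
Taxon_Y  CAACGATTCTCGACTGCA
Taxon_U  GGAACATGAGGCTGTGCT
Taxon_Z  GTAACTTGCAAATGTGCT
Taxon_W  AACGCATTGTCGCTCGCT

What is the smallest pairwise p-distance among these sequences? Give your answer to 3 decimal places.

0.222

Pairwise Hamming distances:
  Taxon_T vs Taxon_Y: 8
  Taxon_T vs Taxon_U: 6
  Taxon_T vs Taxon_Z: 4
  Taxon_T vs Taxon_W: 9
  Taxon_Y vs Taxon_U: 12
  Taxon_Y vs Taxon_Z: 12
  Taxon_Y vs Taxon_W: 9
  Taxon_U vs Taxon_Z: 6
  Taxon_U vs Taxon_W: 12
  Taxon_Z vs Taxon_W: 13
The smallest is 4 mismatches, between Taxon_T and Taxon_Z; p = 4/18 = 0.222.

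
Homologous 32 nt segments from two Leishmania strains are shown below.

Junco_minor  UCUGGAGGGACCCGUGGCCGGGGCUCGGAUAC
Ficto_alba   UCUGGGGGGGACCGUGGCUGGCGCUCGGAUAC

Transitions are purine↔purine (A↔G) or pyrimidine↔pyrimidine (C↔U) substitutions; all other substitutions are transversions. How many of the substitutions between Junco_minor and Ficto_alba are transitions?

3

Mismatches occur at site 6 (A↔G, transition), site 10 (A↔G, transition), site 11 (C↔A, transversion), site 19 (C↔U, transition), site 22 (G↔C, transversion).
Of the 5 differences, 3 transitions and 2 transversions, so the answer is 3.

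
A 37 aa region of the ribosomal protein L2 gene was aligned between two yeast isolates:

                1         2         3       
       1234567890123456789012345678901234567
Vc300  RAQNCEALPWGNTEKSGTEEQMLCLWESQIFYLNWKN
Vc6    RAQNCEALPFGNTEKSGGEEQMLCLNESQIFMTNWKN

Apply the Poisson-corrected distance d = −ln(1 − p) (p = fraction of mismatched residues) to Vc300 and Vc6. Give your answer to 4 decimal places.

0.1452

The sequences differ at positions 10 (W/F), 18 (T/G), 26 (W/N), 32 (Y/M), 33 (L/T).
p = 5/37 = 0.135135.
d = −ln(1 − 0.135135) = −ln(0.864865) = 0.1452.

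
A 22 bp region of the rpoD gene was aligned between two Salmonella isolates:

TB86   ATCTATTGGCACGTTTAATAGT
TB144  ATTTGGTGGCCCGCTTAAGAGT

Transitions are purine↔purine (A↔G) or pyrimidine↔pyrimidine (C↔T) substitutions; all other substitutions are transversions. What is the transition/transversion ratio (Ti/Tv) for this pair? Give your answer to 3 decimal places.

Mismatches occur at site 3 (C↔T, transition), site 5 (A↔G, transition), site 6 (T↔G, transversion), site 11 (A↔C, transversion), site 14 (T↔C, transition), site 19 (T↔G, transversion).
Of the 6 differences, 3 transitions and 3 transversions, so Ti/Tv = 3/3 = 1.000.

1.000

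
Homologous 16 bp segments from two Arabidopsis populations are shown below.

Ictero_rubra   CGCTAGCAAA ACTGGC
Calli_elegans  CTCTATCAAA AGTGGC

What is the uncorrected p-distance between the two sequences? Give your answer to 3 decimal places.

0.188

The sequences differ at positions 2 (G/T), 6 (G/T), 12 (C/G).
There are 3 differences over 16 sites, so p = 3/16 = 0.188.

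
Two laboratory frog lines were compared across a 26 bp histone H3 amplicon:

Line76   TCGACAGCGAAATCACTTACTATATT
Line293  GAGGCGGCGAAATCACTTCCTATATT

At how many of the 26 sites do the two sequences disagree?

Differing sites — 1:T/G; 2:C/A; 4:A/G; 6:A/G; 19:A/C.
That gives 5 mismatches out of 26 aligned sites, so the Hamming distance is 5.

5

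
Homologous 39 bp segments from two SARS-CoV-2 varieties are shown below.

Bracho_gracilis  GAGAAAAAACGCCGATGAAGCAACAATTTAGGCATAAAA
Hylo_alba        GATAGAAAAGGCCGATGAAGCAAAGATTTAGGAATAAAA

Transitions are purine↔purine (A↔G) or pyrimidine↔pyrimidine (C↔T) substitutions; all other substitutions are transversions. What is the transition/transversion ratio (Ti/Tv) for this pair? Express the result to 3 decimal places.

The sequences differ at positions 3 (G/T, transversion), 5 (A/G, transition), 10 (C/G, transversion), 24 (C/A, transversion), 25 (A/G, transition), 33 (C/A, transversion).
Of the 6 differences, 2 transitions and 4 transversions, so Ti/Tv = 2/4 = 0.500.

0.500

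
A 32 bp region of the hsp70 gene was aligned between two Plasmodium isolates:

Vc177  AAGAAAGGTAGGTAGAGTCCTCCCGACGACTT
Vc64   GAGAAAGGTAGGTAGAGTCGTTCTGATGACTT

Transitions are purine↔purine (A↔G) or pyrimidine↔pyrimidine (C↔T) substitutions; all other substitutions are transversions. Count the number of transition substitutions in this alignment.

4

Mismatches occur at site 1 (A→G, transition), site 20 (C→G, transversion), site 22 (C→T, transition), site 24 (C→T, transition), site 27 (C→T, transition).
Of the 5 differences, 4 transitions and 1 transversion, so the answer is 4.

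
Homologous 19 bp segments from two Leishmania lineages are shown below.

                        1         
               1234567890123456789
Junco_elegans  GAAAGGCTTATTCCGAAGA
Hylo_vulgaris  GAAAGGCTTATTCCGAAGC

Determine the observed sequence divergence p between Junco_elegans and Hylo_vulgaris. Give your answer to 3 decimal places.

Differing sites — 19:A/C.
There are 1 differences over 19 sites, so p = 1/19 = 0.053.

0.053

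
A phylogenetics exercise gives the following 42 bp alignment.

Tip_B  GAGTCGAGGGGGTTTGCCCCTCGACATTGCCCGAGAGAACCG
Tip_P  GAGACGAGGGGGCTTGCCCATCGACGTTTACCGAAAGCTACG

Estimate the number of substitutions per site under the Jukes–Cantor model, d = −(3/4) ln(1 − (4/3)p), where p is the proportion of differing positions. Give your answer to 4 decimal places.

0.2865

The sequences differ at positions 4 (T/A), 13 (T/C), 20 (C/A), 26 (A/G), 29 (G/T), 30 (C/A), 35 (G/A), 38 (A/C), 39 (A/T), 40 (C/A).
p = 10/42 = 0.238095.
d = −0.75 · ln(1 − (4/3)·0.238095) = −0.75 · ln(0.682540) = −0.75 · (-0.381934) = 0.2865.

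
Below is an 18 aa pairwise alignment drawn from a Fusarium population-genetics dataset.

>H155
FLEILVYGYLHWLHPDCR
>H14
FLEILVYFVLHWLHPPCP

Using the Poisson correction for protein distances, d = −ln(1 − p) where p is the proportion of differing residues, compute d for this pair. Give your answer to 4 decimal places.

The sequences differ at positions 8 (G/F), 9 (Y/V), 16 (D/P), 18 (R/P).
p = 4/18 = 0.222222.
d = −ln(1 − 0.222222) = −ln(0.777778) = 0.2513.

0.2513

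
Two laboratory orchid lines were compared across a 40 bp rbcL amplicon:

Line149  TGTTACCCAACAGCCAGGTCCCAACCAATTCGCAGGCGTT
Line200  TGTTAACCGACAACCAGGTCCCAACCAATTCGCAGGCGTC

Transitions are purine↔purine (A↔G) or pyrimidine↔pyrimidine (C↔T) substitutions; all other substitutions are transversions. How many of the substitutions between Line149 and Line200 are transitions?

3

Mismatches occur at site 6 (C→A, transversion), site 9 (A→G, transition), site 13 (G→A, transition), site 40 (T→C, transition).
Of the 4 differences, 3 transitions and 1 transversion, so the answer is 3.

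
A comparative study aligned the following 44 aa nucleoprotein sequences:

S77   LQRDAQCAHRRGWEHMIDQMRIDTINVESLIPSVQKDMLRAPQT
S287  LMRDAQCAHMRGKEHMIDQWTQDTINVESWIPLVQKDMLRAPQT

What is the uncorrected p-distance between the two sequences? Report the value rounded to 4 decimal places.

0.1818

Differing sites — 2:Q/M; 10:R/M; 13:W/K; 20:M/W; 21:R/T; 22:I/Q; 30:L/W; 33:S/L.
There are 8 differences over 44 sites, so p = 8/44 = 0.1818.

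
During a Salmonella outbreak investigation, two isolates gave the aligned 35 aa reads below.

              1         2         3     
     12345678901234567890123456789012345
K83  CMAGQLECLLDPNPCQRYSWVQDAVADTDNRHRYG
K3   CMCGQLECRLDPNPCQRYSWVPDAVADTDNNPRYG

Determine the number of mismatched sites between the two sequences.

Mismatches occur at site 3 (A→C), site 9 (L→R), site 22 (Q→P), site 31 (R→N), site 32 (H→P).
That gives 5 mismatches out of 35 aligned sites, so the Hamming distance is 5.

5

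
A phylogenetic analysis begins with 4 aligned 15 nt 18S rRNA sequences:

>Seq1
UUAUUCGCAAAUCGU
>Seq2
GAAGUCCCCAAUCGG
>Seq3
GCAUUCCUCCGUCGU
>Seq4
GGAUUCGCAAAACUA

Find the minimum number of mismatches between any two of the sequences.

Pairwise Hamming distances:
  Seq1 vs Seq2: 6
  Seq1 vs Seq3: 7
  Seq1 vs Seq4: 5
  Seq2 vs Seq3: 6
  Seq2 vs Seq4: 7
  Seq3 vs Seq4: 9
The smallest is 5, between Seq1 and Seq4.

5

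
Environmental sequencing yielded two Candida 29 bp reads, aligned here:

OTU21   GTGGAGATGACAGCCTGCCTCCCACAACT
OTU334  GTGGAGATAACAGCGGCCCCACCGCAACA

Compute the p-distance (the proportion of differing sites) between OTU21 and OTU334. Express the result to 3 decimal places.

0.276

Differing sites — 9:G/A; 15:C/G; 16:T/G; 17:G/C; 20:T/C; 21:C/A; 24:A/G; 29:T/A.
There are 8 differences over 29 sites, so p = 8/29 = 0.276.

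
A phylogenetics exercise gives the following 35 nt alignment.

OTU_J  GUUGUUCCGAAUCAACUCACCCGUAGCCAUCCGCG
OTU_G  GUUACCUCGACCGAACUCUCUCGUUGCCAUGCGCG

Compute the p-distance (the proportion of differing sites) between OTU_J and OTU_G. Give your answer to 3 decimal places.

The sequences differ at positions 4 (G/A), 5 (U/C), 6 (U/C), 7 (C/U), 11 (A/C), 12 (U/C), 13 (C/G), 19 (A/U), 21 (C/U), 25 (A/U), 31 (C/G).
There are 11 differences over 35 sites, so p = 11/35 = 0.314.

0.314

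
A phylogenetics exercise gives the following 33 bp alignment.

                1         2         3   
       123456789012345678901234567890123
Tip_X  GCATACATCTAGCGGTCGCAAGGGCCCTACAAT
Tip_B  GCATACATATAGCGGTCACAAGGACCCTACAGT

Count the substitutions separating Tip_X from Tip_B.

Differing sites — 9:C/A; 18:G/A; 24:G/A; 32:A/G.
That gives 4 mismatches out of 33 aligned sites, so the Hamming distance is 4.

4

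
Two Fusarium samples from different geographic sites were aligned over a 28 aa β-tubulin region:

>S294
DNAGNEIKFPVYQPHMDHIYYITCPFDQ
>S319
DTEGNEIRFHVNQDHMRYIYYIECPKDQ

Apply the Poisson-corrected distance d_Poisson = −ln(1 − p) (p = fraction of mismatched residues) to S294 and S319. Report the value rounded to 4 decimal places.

The sequences differ at positions 2 (N/T), 3 (A/E), 8 (K/R), 10 (P/H), 12 (Y/N), 14 (P/D), 17 (D/R), 18 (H/Y), 23 (T/E), 26 (F/K).
p = 10/28 = 0.357143.
d = −ln(1 − 0.357143) = −ln(0.642857) = 0.4418.

0.4418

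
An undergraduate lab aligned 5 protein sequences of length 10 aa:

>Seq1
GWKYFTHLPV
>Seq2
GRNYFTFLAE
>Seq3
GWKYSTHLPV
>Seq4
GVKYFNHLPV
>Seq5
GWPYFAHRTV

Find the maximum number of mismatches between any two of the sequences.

Pairwise Hamming distances:
  Seq1 vs Seq2: 5
  Seq1 vs Seq3: 1
  Seq1 vs Seq4: 2
  Seq1 vs Seq5: 4
  Seq2 vs Seq3: 6
  Seq2 vs Seq4: 6
  Seq2 vs Seq5: 7
  Seq3 vs Seq4: 3
  Seq3 vs Seq5: 5
  Seq4 vs Seq5: 5
The largest is 7, between Seq2 and Seq5.

7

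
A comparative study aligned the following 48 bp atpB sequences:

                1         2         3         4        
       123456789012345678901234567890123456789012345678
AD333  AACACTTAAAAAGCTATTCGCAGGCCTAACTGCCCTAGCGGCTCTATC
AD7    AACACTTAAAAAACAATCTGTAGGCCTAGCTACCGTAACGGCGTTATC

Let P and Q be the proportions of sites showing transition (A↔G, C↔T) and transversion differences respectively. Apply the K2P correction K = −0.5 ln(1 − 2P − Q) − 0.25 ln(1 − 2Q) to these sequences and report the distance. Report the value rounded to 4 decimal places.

0.2853

The sequences differ at positions 13 (G/A, transition), 15 (T/A, transversion), 18 (T/C, transition), 19 (C/T, transition), 21 (C/T, transition), 29 (A/G, transition), 32 (G/A, transition), 35 (C/G, transversion), 38 (G/A, transition), 43 (T/G, transversion), 44 (C/T, transition).
Of the 11 differences, 8 transitions and 3 transversions over 48 sites: P = 8/48 = 0.166667, Q = 3/48 = 0.062500.
d = −0.5·ln(0.604166) − 0.25·ln(0.875000) = −0.5·(-0.503906) − 0.25·(-0.133531) = 0.2853.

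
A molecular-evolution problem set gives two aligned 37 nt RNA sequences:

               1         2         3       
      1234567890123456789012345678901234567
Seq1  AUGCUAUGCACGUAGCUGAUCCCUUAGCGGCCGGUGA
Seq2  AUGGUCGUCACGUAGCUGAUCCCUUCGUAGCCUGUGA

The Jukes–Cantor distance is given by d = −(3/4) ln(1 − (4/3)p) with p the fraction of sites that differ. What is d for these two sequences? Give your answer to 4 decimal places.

0.2551

Differing sites — 4:C/G; 6:A/C; 7:U/G; 8:G/U; 26:A/C; 28:C/U; 29:G/A; 33:G/U.
p = 8/37 = 0.216216.
d = −0.75 · ln(1 − (4/3)·0.216216) = −0.75 · ln(0.711712) = −0.75 · (-0.340082) = 0.2551.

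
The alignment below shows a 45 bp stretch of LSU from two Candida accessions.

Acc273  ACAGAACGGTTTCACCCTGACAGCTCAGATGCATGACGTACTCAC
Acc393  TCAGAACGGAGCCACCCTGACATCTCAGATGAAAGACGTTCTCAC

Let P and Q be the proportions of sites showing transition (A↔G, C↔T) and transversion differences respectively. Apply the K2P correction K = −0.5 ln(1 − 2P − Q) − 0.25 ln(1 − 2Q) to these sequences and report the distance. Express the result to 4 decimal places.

Mismatches occur at site 1 (A→T, transversion), site 10 (T→A, transversion), site 11 (T→G, transversion), site 12 (T→C, transition), site 23 (G→T, transversion), site 32 (C→A, transversion), site 34 (T→A, transversion), site 40 (A→T, transversion).
Of the 8 differences, 1 transition and 7 transversions over 45 sites: P = 1/45 = 0.022222, Q = 7/45 = 0.155556.
d = −0.5·ln(0.800000) − 0.25·ln(0.688888) = −0.5·(-0.223144) − 0.25·(-0.372677) = 0.2047.

0.2047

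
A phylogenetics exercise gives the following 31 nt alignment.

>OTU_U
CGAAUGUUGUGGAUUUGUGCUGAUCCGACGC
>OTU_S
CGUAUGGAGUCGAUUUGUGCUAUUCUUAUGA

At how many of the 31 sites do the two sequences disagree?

10

Mismatches occur at site 3 (A/U), site 7 (U/G), site 8 (U/A), site 11 (G/C), site 22 (G/A), site 23 (A/U), site 26 (C/U), site 27 (G/U), site 29 (C/U), site 31 (C/A).
That gives 10 mismatches out of 31 aligned sites, so the Hamming distance is 10.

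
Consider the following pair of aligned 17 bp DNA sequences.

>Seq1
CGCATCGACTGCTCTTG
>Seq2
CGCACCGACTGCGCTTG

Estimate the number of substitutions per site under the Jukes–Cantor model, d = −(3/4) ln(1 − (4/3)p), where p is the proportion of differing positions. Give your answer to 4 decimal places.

The sequences differ at positions 5 (T/C), 13 (T/G).
p = 2/17 = 0.117647.
d = −0.75 · ln(1 − (4/3)·0.117647) = −0.75 · ln(0.843137) = −0.75 · (-0.170626) = 0.1280.

0.1280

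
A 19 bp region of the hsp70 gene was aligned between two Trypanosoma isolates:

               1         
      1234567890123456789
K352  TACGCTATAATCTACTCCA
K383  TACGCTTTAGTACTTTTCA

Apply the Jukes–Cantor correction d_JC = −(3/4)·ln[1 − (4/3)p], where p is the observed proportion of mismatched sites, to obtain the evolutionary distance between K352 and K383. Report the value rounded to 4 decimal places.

0.5068

Mismatches occur at site 7 (A/T), site 10 (A/G), site 12 (C/A), site 13 (T/C), site 14 (A/T), site 15 (C/T), site 17 (C/T).
p = 7/19 = 0.368421.
d = −0.75 · ln(1 − (4/3)·0.368421) = −0.75 · ln(0.508772) = −0.75 · (-0.675755) = 0.5068.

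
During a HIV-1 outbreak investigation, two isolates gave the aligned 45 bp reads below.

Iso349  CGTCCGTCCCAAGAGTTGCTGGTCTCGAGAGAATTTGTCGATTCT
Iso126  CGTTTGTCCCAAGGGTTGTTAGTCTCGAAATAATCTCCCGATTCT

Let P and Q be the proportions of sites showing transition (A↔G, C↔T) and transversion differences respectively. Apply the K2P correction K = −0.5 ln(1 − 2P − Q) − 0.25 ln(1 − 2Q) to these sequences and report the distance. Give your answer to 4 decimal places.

0.2787

The sequences differ at positions 4 (C/T, transition), 5 (C/T, transition), 14 (A/G, transition), 19 (C/T, transition), 21 (G/A, transition), 29 (G/A, transition), 31 (G/T, transversion), 35 (T/C, transition), 37 (G/C, transversion), 38 (T/C, transition).
Of the 10 differences, 8 transitions and 2 transversions over 45 sites: P = 8/45 = 0.177778, Q = 2/45 = 0.044444.
d = −0.5·ln(0.600000) − 0.25·ln(0.911112) = −0.5·(-0.510826) − 0.25·(-0.093089) = 0.2787.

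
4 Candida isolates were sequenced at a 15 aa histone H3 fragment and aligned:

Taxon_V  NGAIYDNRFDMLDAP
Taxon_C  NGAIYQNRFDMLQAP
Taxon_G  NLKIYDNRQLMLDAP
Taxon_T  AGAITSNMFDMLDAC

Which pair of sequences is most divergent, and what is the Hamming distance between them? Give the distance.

Pairwise Hamming distances:
  Taxon_V vs Taxon_C: 2
  Taxon_V vs Taxon_G: 4
  Taxon_V vs Taxon_T: 5
  Taxon_C vs Taxon_G: 6
  Taxon_C vs Taxon_T: 6
  Taxon_G vs Taxon_T: 9
The largest is 9, between Taxon_G and Taxon_T.

9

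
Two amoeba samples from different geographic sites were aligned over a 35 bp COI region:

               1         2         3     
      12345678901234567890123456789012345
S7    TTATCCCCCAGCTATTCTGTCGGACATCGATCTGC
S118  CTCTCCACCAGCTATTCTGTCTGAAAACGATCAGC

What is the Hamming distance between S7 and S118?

7

Mismatches occur at site 1 (T↔C), site 3 (A↔C), site 7 (C↔A), site 22 (G↔T), site 25 (C↔A), site 27 (T↔A), site 33 (T↔A).
That gives 7 mismatches out of 35 aligned sites, so the Hamming distance is 7.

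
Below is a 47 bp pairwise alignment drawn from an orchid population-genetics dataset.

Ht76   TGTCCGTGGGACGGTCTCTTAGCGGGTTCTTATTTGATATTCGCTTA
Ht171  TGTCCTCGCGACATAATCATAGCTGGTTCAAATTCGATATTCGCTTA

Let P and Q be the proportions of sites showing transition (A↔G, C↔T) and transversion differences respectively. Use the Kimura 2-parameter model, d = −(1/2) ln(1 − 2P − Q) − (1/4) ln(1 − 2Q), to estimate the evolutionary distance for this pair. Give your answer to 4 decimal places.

0.3129

The sequences differ at positions 6 (G/T, transversion), 7 (T/C, transition), 9 (G/C, transversion), 13 (G/A, transition), 14 (G/T, transversion), 15 (T/A, transversion), 16 (C/A, transversion), 19 (T/A, transversion), 24 (G/T, transversion), 30 (T/A, transversion), 31 (T/A, transversion), 35 (T/C, transition).
Of the 12 differences, 3 transitions and 9 transversions over 47 sites: P = 3/47 = 0.063830, Q = 9/47 = 0.191489.
d = −0.5·ln(0.680851) − 0.25·ln(0.617022) = −0.5·(-0.384412) − 0.25·(-0.482851) = 0.3129.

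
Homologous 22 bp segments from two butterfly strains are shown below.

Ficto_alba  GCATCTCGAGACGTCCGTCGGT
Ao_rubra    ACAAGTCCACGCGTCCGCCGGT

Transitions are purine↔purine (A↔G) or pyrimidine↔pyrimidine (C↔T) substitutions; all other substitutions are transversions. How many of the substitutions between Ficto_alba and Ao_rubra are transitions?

3

Differing sites — 1:G/A (Ti); 4:T/A (Tv); 5:C/G (Tv); 8:G/C (Tv); 10:G/C (Tv); 11:A/G (Ti); 18:T/C (Ti).
Of the 7 differences, 3 transitions and 4 transversions, so the answer is 3.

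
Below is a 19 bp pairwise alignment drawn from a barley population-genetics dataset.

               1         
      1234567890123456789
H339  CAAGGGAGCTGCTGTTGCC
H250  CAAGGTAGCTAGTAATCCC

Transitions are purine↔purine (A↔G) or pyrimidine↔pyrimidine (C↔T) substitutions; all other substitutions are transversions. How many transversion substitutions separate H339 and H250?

4

Differing sites — 6:G/T (Tv); 11:G/A (Ti); 12:C/G (Tv); 14:G/A (Ti); 15:T/A (Tv); 17:G/C (Tv).
Of the 6 differences, 2 transitions and 4 transversions, so the answer is 4.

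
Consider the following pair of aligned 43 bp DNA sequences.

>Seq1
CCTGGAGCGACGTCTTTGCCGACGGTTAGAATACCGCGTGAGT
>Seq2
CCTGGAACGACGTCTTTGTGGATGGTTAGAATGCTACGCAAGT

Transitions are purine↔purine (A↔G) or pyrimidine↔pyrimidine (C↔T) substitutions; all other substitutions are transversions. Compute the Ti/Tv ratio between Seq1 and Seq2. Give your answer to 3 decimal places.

8.000

Mismatches occur at site 7 (G↔A, transition), site 19 (C↔T, transition), site 20 (C↔G, transversion), site 23 (C↔T, transition), site 33 (A↔G, transition), site 35 (C↔T, transition), site 36 (G↔A, transition), site 39 (T↔C, transition), site 40 (G↔A, transition).
Of the 9 differences, 8 transitions and 1 transversion, so Ti/Tv = 8/1 = 8.000.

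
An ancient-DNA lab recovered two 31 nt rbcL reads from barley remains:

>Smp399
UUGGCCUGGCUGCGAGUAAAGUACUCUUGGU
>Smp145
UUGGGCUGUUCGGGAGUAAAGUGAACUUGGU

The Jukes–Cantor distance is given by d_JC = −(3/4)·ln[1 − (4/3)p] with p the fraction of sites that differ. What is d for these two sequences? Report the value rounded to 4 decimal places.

Differing sites — 5:C/G; 9:G/U; 10:C/U; 11:U/C; 13:C/G; 23:A/G; 24:C/A; 25:U/A.
p = 8/31 = 0.258065.
d = −0.75 · ln(1 − (4/3)·0.258065) = −0.75 · ln(0.655913) = −0.75 · (-0.421727) = 0.3163.

0.3163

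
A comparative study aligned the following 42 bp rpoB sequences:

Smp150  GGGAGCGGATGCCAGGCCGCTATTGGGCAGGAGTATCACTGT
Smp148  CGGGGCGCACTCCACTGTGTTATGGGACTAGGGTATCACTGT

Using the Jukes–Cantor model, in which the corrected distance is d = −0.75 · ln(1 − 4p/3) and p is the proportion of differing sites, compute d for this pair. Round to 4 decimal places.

0.4850

The sequences differ at positions 1 (G/C), 4 (A/G), 8 (G/C), 10 (T/C), 11 (G/T), 15 (G/C), 16 (G/T), 17 (C/G), 18 (C/T), 20 (C/T), 24 (T/G), 27 (G/A), 29 (A/T), 30 (G/A), 32 (A/G).
p = 15/42 = 0.357143.
d = −0.75 · ln(1 − (4/3)·0.357143) = −0.75 · ln(0.523809) = −0.75 · (-0.646628) = 0.4850.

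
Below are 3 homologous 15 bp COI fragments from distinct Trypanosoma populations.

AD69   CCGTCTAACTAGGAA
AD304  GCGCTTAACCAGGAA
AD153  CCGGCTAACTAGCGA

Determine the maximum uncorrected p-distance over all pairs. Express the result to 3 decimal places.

0.400

Pairwise Hamming distances:
  AD69 vs AD304: 4
  AD69 vs AD153: 3
  AD304 vs AD153: 6
The largest is 6 mismatches, between AD304 and AD153; p = 6/15 = 0.400.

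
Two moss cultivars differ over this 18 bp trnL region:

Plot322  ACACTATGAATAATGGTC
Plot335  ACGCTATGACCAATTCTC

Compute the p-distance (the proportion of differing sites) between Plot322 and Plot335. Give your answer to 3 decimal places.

The sequences differ at positions 3 (A/G), 10 (A/C), 11 (T/C), 15 (G/T), 16 (G/C).
There are 5 differences over 18 sites, so p = 5/18 = 0.278.

0.278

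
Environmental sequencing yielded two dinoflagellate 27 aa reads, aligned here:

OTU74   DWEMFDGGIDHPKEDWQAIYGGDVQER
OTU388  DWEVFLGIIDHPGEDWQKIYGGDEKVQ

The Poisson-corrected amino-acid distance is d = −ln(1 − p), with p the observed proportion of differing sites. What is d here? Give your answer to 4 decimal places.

0.4055

Mismatches occur at site 4 (M↔V), site 6 (D↔L), site 8 (G↔I), site 13 (K↔G), site 18 (A↔K), site 24 (V↔E), site 25 (Q↔K), site 26 (E↔V), site 27 (R↔Q).
p = 9/27 = 0.333333.
d = −ln(1 − 0.333333) = −ln(0.666667) = 0.4055.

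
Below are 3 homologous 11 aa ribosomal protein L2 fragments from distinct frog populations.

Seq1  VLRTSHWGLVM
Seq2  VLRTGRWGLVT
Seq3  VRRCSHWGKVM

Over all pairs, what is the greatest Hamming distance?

6

Pairwise Hamming distances:
  Seq1 vs Seq2: 3
  Seq1 vs Seq3: 3
  Seq2 vs Seq3: 6
The largest is 6, between Seq2 and Seq3.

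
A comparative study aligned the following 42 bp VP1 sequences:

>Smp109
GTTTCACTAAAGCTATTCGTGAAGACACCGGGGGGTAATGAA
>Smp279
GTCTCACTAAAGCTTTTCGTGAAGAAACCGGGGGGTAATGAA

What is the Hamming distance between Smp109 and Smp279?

3

Differing sites — 3:T/C; 15:A/T; 26:C/A.
That gives 3 mismatches out of 42 aligned sites, so the Hamming distance is 3.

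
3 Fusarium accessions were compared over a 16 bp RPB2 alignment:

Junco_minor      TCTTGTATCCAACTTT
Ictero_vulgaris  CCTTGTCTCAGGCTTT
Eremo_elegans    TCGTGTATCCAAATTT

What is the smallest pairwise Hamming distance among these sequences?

2

Pairwise Hamming distances:
  Junco_minor vs Ictero_vulgaris: 5
  Junco_minor vs Eremo_elegans: 2
  Ictero_vulgaris vs Eremo_elegans: 7
The smallest is 2, between Junco_minor and Eremo_elegans.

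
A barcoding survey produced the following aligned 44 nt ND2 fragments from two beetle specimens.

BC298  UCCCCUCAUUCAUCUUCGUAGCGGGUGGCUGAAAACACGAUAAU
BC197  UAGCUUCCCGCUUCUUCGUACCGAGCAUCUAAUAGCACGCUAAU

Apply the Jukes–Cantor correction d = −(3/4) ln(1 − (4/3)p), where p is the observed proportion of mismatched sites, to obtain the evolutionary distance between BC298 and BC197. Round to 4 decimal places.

Differing sites — 2:C/A; 3:C/G; 5:C/U; 8:A/C; 9:U/C; 10:U/G; 12:A/U; 21:G/C; 24:G/A; 26:U/C; 27:G/A; 28:G/U; 31:G/A; 33:A/U; 35:A/G; 40:A/C.
p = 16/44 = 0.363636.
d = −0.75 · ln(1 − (4/3)·0.363636) = −0.75 · ln(0.515152) = −0.75 · (-0.663293) = 0.4975.

0.4975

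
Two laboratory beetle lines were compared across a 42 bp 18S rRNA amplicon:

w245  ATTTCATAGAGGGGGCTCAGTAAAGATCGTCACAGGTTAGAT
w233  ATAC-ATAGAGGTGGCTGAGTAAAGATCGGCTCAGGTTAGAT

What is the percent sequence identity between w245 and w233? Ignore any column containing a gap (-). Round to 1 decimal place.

85.4%

Excluding the 1 gap column leaves 41 comparable sites.
Mismatches occur at site 3 (T↔A), site 4 (T↔C), site 13 (G↔T), site 18 (C↔G), site 30 (T↔G), site 32 (A↔T).
35 of the 41 comparable sites match, so the percent identity is 35/41 × 100 = 85.4%.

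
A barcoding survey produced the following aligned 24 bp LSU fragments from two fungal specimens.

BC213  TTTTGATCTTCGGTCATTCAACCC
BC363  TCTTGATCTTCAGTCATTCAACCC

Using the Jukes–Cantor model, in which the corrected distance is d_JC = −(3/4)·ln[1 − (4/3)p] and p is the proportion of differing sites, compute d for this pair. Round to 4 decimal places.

0.0883

Differing sites — 2:T/C; 12:G/A.
p = 2/24 = 0.083333.
d = −0.75 · ln(1 − (4/3)·0.083333) = −0.75 · ln(0.888889) = −0.75 · (-0.117783) = 0.0883.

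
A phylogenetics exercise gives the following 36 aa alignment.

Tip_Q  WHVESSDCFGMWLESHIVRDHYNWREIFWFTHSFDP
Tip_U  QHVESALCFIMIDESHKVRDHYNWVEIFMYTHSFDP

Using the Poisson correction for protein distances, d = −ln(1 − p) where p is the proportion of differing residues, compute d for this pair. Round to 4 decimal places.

0.3254

The sequences differ at positions 1 (W/Q), 6 (S/A), 7 (D/L), 10 (G/I), 12 (W/I), 13 (L/D), 17 (I/K), 25 (R/V), 29 (W/M), 30 (F/Y).
p = 10/36 = 0.277778.
d = −ln(1 − 0.277778) = −ln(0.722222) = 0.3254.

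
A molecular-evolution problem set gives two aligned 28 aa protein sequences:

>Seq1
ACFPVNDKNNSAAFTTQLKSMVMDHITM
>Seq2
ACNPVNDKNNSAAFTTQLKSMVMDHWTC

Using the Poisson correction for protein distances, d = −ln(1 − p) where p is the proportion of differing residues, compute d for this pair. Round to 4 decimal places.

0.1133

Mismatches occur at site 3 (F↔N), site 26 (I↔W), site 28 (M↔C).
p = 3/28 = 0.107143.
d = −ln(1 − 0.107143) = −ln(0.892857) = 0.1133.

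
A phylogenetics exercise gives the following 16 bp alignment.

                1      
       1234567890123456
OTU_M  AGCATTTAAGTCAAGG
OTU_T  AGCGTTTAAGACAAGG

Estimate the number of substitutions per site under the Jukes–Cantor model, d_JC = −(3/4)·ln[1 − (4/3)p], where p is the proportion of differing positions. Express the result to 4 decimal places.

0.1367

The sequences differ at positions 4 (A/G), 11 (T/A).
p = 2/16 = 0.125000.
d = −0.75 · ln(1 − (4/3)·0.125000) = −0.75 · ln(0.833333) = −0.75 · (-0.182322) = 0.1367.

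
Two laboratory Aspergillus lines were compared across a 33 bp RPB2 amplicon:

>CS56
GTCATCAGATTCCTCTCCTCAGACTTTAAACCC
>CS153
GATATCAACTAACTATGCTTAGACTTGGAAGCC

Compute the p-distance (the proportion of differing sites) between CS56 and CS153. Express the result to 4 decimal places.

0.3636

Mismatches occur at site 2 (T↔A), site 3 (C↔T), site 8 (G↔A), site 9 (A↔C), site 11 (T↔A), site 12 (C↔A), site 15 (C↔A), site 17 (C↔G), site 20 (C↔T), site 27 (T↔G), site 28 (A↔G), site 31 (C↔G).
There are 12 differences over 33 sites, so p = 12/33 = 0.3636.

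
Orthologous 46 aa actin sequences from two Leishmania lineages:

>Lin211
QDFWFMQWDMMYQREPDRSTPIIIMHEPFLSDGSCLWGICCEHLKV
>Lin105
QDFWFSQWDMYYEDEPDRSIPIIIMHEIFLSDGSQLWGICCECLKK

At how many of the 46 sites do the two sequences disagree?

The sequences differ at positions 6 (M/S), 11 (M/Y), 13 (Q/E), 14 (R/D), 20 (T/I), 28 (P/I), 35 (C/Q), 43 (H/C), 46 (V/K).
That gives 9 mismatches out of 46 aligned sites, so the Hamming distance is 9.

9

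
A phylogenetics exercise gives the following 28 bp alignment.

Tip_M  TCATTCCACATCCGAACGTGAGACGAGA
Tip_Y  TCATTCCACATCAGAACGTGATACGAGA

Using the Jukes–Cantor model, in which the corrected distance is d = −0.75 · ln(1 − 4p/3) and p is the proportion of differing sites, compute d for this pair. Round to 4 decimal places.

The sequences differ at positions 13 (C/A), 22 (G/T).
p = 2/28 = 0.071429.
d = −0.75 · ln(1 − (4/3)·0.071429) = −0.75 · ln(0.904761) = −0.75 · (-0.100084) = 0.0751.

0.0751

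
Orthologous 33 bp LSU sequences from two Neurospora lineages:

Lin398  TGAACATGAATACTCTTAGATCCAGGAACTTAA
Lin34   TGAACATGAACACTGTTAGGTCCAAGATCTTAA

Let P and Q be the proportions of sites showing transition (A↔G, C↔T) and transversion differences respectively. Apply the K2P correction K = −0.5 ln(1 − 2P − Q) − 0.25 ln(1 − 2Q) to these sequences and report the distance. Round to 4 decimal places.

Mismatches occur at site 11 (T↔C, transition), site 15 (C↔G, transversion), site 20 (A↔G, transition), site 25 (G↔A, transition), site 28 (A↔T, transversion).
Of the 5 differences, 3 transitions and 2 transversions over 33 sites: P = 3/33 = 0.090909, Q = 2/33 = 0.060606.
d = −0.5·ln(0.757576) − 0.25·ln(0.878788) = −0.5·(-0.277631) − 0.25·(-0.129212) = 0.1711.

0.1711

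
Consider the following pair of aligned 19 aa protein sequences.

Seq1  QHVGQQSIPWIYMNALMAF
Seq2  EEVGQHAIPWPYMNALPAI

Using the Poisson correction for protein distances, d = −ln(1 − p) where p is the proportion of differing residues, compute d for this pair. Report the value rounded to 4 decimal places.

Differing sites — 1:Q/E; 2:H/E; 6:Q/H; 7:S/A; 11:I/P; 17:M/P; 19:F/I.
p = 7/19 = 0.368421.
d = −ln(1 − 0.368421) = −ln(0.631579) = 0.4595.

0.4595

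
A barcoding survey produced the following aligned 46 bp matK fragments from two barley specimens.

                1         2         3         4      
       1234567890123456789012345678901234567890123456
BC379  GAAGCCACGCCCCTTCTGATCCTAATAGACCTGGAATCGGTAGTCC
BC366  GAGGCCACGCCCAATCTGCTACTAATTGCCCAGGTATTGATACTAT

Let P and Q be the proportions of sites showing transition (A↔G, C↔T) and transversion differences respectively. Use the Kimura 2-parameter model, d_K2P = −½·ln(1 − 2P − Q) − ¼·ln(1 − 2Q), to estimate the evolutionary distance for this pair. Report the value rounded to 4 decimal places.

0.3909

Mismatches occur at site 3 (A↔G, transition), site 13 (C↔A, transversion), site 14 (T↔A, transversion), site 19 (A↔C, transversion), site 21 (C↔A, transversion), site 27 (A↔T, transversion), site 29 (A↔C, transversion), site 32 (T↔A, transversion), site 35 (A↔T, transversion), site 38 (C↔T, transition), site 40 (G↔A, transition), site 43 (G↔C, transversion), site 45 (C↔A, transversion), site 46 (C↔T, transition).
Of the 14 differences, 4 transitions and 10 transversions over 46 sites: P = 4/46 = 0.086957, Q = 10/46 = 0.217391.
d = −0.5·ln(0.608695) − 0.25·ln(0.565218) = −0.5·(-0.496438) − 0.25·(-0.570544) = 0.3909.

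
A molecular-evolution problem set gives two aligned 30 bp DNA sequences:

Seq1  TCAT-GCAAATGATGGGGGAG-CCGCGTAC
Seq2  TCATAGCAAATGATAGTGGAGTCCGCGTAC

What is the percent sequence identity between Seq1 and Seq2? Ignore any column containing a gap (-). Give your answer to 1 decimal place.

Excluding the 2 gap columns leaves 28 comparable sites.
The sequences differ at positions 15 (G/A), 17 (G/T).
26 of the 28 comparable sites match, so the percent identity is 26/28 × 100 = 92.9%.

92.9%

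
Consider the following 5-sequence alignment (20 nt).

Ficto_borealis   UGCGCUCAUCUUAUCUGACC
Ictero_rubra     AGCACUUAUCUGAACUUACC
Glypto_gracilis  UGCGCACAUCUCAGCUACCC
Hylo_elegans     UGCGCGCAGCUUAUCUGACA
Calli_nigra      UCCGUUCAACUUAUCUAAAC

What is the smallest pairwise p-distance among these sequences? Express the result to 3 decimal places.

0.150

Pairwise Hamming distances:
  Ficto_borealis vs Ictero_rubra: 6
  Ficto_borealis vs Glypto_gracilis: 5
  Ficto_borealis vs Hylo_elegans: 3
  Ficto_borealis vs Calli_nigra: 5
  Ictero_rubra vs Glypto_gracilis: 8
  Ictero_rubra vs Hylo_elegans: 9
  Ictero_rubra vs Calli_nigra: 10
  Glypto_gracilis vs Hylo_elegans: 7
  Glypto_gracilis vs Calli_nigra: 8
  Hylo_elegans vs Calli_nigra: 7
The smallest is 3 mismatches, between Ficto_borealis and Hylo_elegans; p = 3/20 = 0.150.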